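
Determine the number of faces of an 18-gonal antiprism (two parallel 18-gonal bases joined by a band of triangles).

An antiprism on an n-gon has two n-gon caps and 2n triangles: V = 2·18 = 36, E = 4·18 = 72, F = 2·18 + 2 = 38.

38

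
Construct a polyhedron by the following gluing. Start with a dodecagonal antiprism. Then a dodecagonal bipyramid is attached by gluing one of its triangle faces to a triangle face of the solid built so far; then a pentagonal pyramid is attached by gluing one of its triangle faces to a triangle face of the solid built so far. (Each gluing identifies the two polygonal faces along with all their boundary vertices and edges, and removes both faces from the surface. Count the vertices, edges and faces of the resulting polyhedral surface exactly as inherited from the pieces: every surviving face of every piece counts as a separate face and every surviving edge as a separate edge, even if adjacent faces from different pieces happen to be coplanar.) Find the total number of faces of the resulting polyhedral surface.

52

A dodecagonal antiprism: V=24, E=48, F=26.
Attach a dodecagonal bipyramid (V=14, E=36, F=24) along a 3-gon: merge 3 vertices and 3 edges, delete both glued faces → V=35, E=81, F=48.
Attach a pentagonal pyramid (V=6, E=10, F=6) along a 3-gon: merge 3 vertices and 3 edges, delete both glued faces → V=38, E=88, F=52.
Check: V − E + F = 38 − 88 + 52 = 2.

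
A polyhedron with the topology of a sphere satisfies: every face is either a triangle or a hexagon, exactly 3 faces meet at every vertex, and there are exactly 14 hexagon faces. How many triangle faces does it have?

Let x be the number of triangles; then F = 14 + x.
Edge–face incidences: 2E = 6·14 + 3·x = 84 + 3x.
Every vertex has degree 3, so 3V = 2E.
Euler: V − E + F = 2 ⇒ (2E)/3 − E + (14 + x) = 2.
Multiply by 6: 2·(2E) − 3·(2E) + 6·(14 + x) = 12, i.e. 84 + 6x − (84 + 3x) = 12.
Collecting terms: 3x = 12, so x = 4.
Then 2E = 84 + 3·4 = 96, so E = 48, V = 2E/3 = 32, F = 14 + 4 = 18.

4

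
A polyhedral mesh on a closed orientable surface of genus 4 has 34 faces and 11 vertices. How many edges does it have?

For a closed orientable surface of genus 4, χ = 2 − 2·4 = -6.
E = V + F − (-6) = 11 + 34 − (-6) = 51.

51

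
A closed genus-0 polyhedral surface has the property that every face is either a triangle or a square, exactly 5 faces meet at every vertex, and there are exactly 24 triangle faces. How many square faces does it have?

2

Let x be the number of squares; then F = 24 + x.
Edge–face incidences: 2E = 3·24 + 4·x = 72 + 4x.
Every vertex has degree 5, so 5V = 2E.
Euler: V − E + F = 2 ⇒ (2E)/5 − E + (24 + x) = 2.
Multiply by 10: 2·(2E) − 5·(2E) + 10·(24 + x) = 20, i.e. 240 + 10x − 3·(72 + 4x) = 20.
Collecting terms: −2x + 24 = 20, so −2x = −4, so x = 2.
Then 2E = 72 + 4·2 = 80, so E = 40, V = 2E/5 = 16, F = 24 + 2 = 26.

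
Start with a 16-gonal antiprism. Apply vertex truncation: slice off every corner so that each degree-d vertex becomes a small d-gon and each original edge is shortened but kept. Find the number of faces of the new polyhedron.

66

The base solid has V = 32, E = 64, F = 34.
Truncation replaces each original edge-end by a new vertex, so V′ = 2E = 128.
Each original edge survives, and each old vertex of degree d contributes d new edges; summing degrees gives Σd = 2E, so E′ = E + 2E = 3E = 192.
Each original face survives and each original vertex becomes one new face: F′ = F + V = 66.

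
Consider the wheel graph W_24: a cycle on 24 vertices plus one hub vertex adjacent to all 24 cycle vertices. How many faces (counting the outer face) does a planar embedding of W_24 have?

W_24 has V = 24 + 1 = 25 vertices and E = 2·24 = 48 edges.
By Euler's formula F = 2 − V + E = 2 − 25 + 48 = 25.

25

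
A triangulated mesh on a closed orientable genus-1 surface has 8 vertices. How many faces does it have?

16

χ = 2 − 2·1 = 0, and every face is a triangle so 3F = 2E.
V − E + F = 0 with E = 3F/2 gives 8 − (3/2 − 1)·F = 0, so F = 16 and E = 24.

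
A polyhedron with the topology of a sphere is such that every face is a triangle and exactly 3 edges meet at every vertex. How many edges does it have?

Each face has 3 edges and each edge borders two faces, so 2E = 3F.
Each vertex has degree 3, so 3V = 2E and hence V = 3F/3.
Euler: V − E + F = 2 ⇒ (3F/3) − (3F/2) + F = 2.
Multiply by 6: (6 − 9 + 6)F = 12, i.e. 3F = 12.
So F = 4, E = 3·4/2 = 6, V = 3·4/3 = 4.

6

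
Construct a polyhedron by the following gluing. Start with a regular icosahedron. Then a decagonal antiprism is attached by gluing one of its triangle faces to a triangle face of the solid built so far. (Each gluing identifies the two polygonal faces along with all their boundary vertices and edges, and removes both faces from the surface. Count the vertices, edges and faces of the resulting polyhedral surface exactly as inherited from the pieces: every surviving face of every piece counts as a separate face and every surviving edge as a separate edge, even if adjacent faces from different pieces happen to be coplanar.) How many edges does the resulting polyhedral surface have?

67

A regular icosahedron: V=12, E=30, F=20.
Attach a decagonal antiprism (V=20, E=40, F=22) along a 3-gon: merge 3 vertices and 3 edges, delete both glued faces → V=29, E=67, F=40.
Check: V − E + F = 29 − 67 + 40 = 2.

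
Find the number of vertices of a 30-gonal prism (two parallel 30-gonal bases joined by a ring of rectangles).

A prism on an n-gon has two n-gon bases and n rectangular sides: V = 2·30 = 60, E = 3·30 = 90, F = 30 + 2 = 32.
Check: V − E + F = 60 − 90 + 32 = 2.

60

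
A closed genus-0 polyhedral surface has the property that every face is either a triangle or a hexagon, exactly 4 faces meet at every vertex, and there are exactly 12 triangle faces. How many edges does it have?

24

Let x be the number of hexagons; then F = 12 + x.
Edge–face incidences: 2E = 3·12 + 6·x = 36 + 6x.
Every vertex has degree 4, so 4V = 2E.
Euler: V − E + F = 2 ⇒ (2E)/4 − E + (12 + x) = 2.
Multiply by 8: 2·(2E) − 4·(2E) + 8·(12 + x) = 16, i.e. 96 + 8x − 2·(36 + 6x) = 16.
Collecting terms: −4x + 24 = 16, so −4x = −8, so x = 2.
Then 2E = 36 + 6·2 = 48, so E = 24, V = 2E/4 = 12, F = 12 + 2 = 14.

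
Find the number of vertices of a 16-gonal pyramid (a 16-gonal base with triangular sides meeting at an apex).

17

A pyramid on an n-gon base has one n-gon and n triangles: V = 16 + 1 = 17, E = 2·16 = 32, F = 16 + 1 = 17.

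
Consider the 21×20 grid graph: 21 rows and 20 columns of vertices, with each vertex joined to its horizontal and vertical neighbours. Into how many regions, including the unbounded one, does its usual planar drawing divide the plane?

381

The grid has V = 21·20 = 420 vertices and E = 21·19 + 20·20 = 799 edges.
F = 2 − V + E = 2 − 420 + 799 = 381.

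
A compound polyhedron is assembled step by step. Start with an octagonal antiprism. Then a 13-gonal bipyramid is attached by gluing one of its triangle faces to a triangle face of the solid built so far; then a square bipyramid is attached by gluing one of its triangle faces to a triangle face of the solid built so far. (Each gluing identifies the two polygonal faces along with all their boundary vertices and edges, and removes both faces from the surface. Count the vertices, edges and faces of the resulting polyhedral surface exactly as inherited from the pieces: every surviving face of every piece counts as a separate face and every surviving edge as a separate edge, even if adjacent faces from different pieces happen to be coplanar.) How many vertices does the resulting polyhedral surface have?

An octagonal antiprism: V=16, E=32, F=18.
Attach a 13-gonal bipyramid (V=15, E=39, F=26) along a 3-gon: merge 3 vertices and 3 edges, delete both glued faces → V=28, E=68, F=42.
Attach a square bipyramid (V=6, E=12, F=8) along a 3-gon: merge 3 vertices and 3 edges, delete both glued faces → V=31, E=77, F=48.
Check: V − E + F = 31 − 77 + 48 = 2.

31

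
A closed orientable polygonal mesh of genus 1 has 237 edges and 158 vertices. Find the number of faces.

79

For a closed orientable surface of genus 1, χ = 2 − 2·1 = 0.
F = 0 − V + E = 0 − 158 + 237 = 79.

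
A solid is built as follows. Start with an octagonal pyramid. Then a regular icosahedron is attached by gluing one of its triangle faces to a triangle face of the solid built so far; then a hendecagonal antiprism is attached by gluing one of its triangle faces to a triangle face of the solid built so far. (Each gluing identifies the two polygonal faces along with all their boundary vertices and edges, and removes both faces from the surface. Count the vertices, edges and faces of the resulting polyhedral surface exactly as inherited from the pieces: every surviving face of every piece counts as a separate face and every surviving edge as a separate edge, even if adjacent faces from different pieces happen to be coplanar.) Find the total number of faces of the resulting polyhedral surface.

An octagonal pyramid: V=9, E=16, F=9.
Attach a regular icosahedron (V=12, E=30, F=20) along a 3-gon: merge 3 vertices and 3 edges, delete both glued faces → V=18, E=43, F=27.
Attach a hendecagonal antiprism (V=22, E=44, F=24) along a 3-gon: merge 3 vertices and 3 edges, delete both glued faces → V=37, E=84, F=49.
Check: V − E + F = 37 − 84 + 49 = 2.

49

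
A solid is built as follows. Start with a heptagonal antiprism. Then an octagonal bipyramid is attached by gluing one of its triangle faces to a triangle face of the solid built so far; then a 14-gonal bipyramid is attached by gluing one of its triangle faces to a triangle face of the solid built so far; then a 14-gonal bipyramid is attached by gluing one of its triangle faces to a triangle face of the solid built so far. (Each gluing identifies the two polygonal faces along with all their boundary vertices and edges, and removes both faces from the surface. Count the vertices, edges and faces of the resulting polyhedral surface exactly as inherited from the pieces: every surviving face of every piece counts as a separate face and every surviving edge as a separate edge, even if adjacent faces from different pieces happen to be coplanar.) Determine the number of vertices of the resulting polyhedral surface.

47

A heptagonal antiprism: V=14, E=28, F=16.
Attach an octagonal bipyramid (V=10, E=24, F=16) along a 3-gon: merge 3 vertices and 3 edges, delete both glued faces → V=21, E=49, F=30.
Attach a 14-gonal bipyramid (V=16, E=42, F=28) along a 3-gon: merge 3 vertices and 3 edges, delete both glued faces → V=34, E=88, F=56.
Attach a 14-gonal bipyramid (V=16, E=42, F=28) along a 3-gon: merge 3 vertices and 3 edges, delete both glued faces → V=47, E=127, F=82.
Check: V − E + F = 47 − 127 + 82 = 2.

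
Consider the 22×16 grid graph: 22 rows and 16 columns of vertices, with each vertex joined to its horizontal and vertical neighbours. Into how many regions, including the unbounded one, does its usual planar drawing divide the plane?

The grid has V = 22·16 = 352 vertices and E = 22·15 + 16·21 = 666 edges.
F = 2 − V + E = 2 − 352 + 666 = 316.

316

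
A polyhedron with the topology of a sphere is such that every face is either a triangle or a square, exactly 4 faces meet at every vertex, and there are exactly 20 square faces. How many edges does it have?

52

Let x be the number of triangles; then F = 20 + x.
Edge–face incidences: 2E = 4·20 + 3·x = 80 + 3x.
Every vertex has degree 4, so 4V = 2E.
Euler: V − E + F = 2 ⇒ (2E)/4 − E + (20 + x) = 2.
Multiply by 8: 2·(2E) − 4·(2E) + 8·(20 + x) = 16, i.e. 160 + 8x − 2·(80 + 3x) = 16.
Collecting terms: 2x = 16, so x = 8.
Then 2E = 80 + 3·8 = 104, so E = 52, V = 2E/4 = 26, F = 20 + 8 = 28.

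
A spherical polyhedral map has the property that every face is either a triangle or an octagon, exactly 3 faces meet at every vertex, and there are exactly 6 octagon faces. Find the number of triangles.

8

Let x be the number of triangles; then F = 6 + x.
Edge–face incidences: 2E = 8·6 + 3·x = 48 + 3x.
Every vertex has degree 3, so 3V = 2E.
Euler: V − E + F = 2 ⇒ (2E)/3 − E + (6 + x) = 2.
Multiply by 6: 2·(2E) − 3·(2E) + 6·(6 + x) = 12, i.e. 36 + 6x − (48 + 3x) = 12.
Collecting terms: 3x − 12 = 12, so 3x = 24, so x = 8.
Then 2E = 48 + 3·8 = 72, so E = 36, V = 2E/3 = 24, F = 6 + 8 = 14.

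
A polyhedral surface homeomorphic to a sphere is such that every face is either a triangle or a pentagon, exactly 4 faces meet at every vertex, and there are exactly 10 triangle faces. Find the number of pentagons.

2

Let x be the number of pentagons; then F = 10 + x.
Edge–face incidences: 2E = 3·10 + 5·x = 30 + 5x.
Every vertex has degree 4, so 4V = 2E.
Euler: V − E + F = 2 ⇒ (2E)/4 − E + (10 + x) = 2.
Multiply by 8: 2·(2E) − 4·(2E) + 8·(10 + x) = 16, i.e. 80 + 8x − 2·(30 + 5x) = 16.
Collecting terms: −2x + 20 = 16, so −2x = −4, so x = 2.
Then 2E = 30 + 5·2 = 40, so E = 20, V = 2E/4 = 10, F = 10 + 2 = 12.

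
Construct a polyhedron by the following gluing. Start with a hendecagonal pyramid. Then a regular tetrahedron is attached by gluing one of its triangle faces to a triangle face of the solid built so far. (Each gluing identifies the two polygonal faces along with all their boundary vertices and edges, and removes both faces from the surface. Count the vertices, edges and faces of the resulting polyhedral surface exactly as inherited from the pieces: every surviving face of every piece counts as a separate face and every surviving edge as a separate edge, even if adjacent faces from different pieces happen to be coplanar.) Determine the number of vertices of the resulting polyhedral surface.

A hendecagonal pyramid: V=12, E=22, F=12.
Attach a regular tetrahedron (V=4, E=6, F=4) along a 3-gon: merge 3 vertices and 3 edges, delete both glued faces → V=13, E=25, F=14.
Check: V − E + F = 13 − 25 + 14 = 2.

13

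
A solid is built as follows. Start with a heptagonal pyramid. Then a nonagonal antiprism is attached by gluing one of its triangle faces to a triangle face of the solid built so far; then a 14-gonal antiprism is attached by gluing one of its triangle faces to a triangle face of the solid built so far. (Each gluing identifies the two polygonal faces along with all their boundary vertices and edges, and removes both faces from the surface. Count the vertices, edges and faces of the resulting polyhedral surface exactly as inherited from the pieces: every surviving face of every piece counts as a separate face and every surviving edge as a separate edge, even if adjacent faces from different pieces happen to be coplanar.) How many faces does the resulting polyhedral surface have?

A heptagonal pyramid: V=8, E=14, F=8.
Attach a nonagonal antiprism (V=18, E=36, F=20) along a 3-gon: merge 3 vertices and 3 edges, delete both glued faces → V=23, E=47, F=26.
Attach a 14-gonal antiprism (V=28, E=56, F=30) along a 3-gon: merge 3 vertices and 3 edges, delete both glued faces → V=48, E=100, F=54.
Check: V − E + F = 48 − 100 + 54 = 2.

54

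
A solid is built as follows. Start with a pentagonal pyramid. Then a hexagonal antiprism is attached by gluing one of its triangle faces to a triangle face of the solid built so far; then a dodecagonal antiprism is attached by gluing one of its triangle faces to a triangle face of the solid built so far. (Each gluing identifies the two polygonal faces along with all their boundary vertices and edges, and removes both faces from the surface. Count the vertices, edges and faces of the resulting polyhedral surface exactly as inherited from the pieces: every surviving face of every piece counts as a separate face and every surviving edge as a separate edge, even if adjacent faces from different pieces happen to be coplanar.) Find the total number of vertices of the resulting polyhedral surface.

36

A pentagonal pyramid: V=6, E=10, F=6.
Attach a hexagonal antiprism (V=12, E=24, F=14) along a 3-gon: merge 3 vertices and 3 edges, delete both glued faces → V=15, E=31, F=18.
Attach a dodecagonal antiprism (V=24, E=48, F=26) along a 3-gon: merge 3 vertices and 3 edges, delete both glued faces → V=36, E=76, F=42.
Check: V − E + F = 36 − 76 + 42 = 2.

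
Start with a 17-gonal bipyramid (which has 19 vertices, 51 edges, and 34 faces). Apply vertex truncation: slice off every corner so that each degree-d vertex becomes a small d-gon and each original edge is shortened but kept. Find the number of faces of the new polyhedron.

53

Truncation replaces each original edge-end by a new vertex, so V′ = 2E = 102.
Each original edge survives, and each old vertex of degree d contributes d new edges; summing degrees gives Σd = 2E, so E′ = E + 2E = 3E = 153.
Each original face survives and each original vertex becomes one new face: F′ = F + V = 53.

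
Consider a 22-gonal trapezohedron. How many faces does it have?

44

The n-trapezohedron (dual of the n-antiprism) has V = 2·22 + 2 = 46, E = 4·22 = 88, F = 2·22 = 44.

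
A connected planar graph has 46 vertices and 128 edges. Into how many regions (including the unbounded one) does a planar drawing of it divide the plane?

Euler's formula for a connected plane graph: V − E + F = 2, so F = 2 − 46 + 128 = 84.

84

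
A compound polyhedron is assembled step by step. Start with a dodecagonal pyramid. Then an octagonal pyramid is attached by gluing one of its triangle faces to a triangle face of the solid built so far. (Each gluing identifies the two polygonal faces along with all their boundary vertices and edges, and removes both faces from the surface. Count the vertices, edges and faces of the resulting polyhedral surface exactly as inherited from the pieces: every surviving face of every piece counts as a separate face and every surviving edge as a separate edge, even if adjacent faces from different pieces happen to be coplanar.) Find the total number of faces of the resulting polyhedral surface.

A dodecagonal pyramid: V=13, E=24, F=13.
Attach an octagonal pyramid (V=9, E=16, F=9) along a 3-gon: merge 3 vertices and 3 edges, delete both glued faces → V=19, E=37, F=20.
Check: V − E + F = 19 − 37 + 20 = 2.

20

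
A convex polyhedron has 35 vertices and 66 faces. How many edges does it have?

Here V − E + F = 2.
E = V + F − (2) = 35 + 66 − (2) = 99.

99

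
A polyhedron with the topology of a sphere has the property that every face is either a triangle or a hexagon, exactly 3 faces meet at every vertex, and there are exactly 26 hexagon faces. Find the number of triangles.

Let x be the number of triangles; then F = 26 + x.
Edge–face incidences: 2E = 6·26 + 3·x = 156 + 3x.
Every vertex has degree 3, so 3V = 2E.
Euler: V − E + F = 2 ⇒ (2E)/3 − E + (26 + x) = 2.
Multiply by 6: 2·(2E) − 3·(2E) + 6·(26 + x) = 12, i.e. 156 + 6x − (156 + 3x) = 12.
Collecting terms: 3x = 12, so x = 4.
Then 2E = 156 + 3·4 = 168, so E = 84, V = 2E/3 = 56, F = 26 + 4 = 30.

4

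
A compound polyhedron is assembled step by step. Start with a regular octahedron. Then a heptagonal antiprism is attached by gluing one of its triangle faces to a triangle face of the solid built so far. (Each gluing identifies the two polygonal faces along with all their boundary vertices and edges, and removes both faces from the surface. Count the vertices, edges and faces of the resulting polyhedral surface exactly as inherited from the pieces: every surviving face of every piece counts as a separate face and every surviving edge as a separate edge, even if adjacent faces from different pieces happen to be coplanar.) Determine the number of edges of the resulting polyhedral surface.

A regular octahedron: V=6, E=12, F=8.
Attach a heptagonal antiprism (V=14, E=28, F=16) along a 3-gon: merge 3 vertices and 3 edges, delete both glued faces → V=17, E=37, F=22.
Check: V − E + F = 17 − 37 + 22 = 2.

37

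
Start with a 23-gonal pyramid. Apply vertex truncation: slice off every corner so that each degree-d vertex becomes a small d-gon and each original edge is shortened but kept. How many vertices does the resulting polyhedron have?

92

The base solid has V = 24, E = 46, F = 24.
Truncation replaces each original edge-end by a new vertex, so V′ = 2E = 92.
Each original edge survives, and each old vertex of degree d contributes d new edges; summing degrees gives Σd = 2E, so E′ = E + 2E = 3E = 138.
Each original face survives and each original vertex becomes one new face: F′ = F + V = 48.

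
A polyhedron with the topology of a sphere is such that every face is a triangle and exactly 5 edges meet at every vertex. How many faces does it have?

Each face has 3 edges and each edge borders two faces, so 2E = 3F.
Each vertex has degree 5, so 5V = 2E and hence V = 3F/5.
Euler: V − E + F = 2 ⇒ (3F/5) − (3F/2) + F = 2.
Multiply by 10: (6 − 15 + 10)F = 20, i.e. 1F = 20.
So F = 20, E = 3·20/2 = 30, V = 3·20/5 = 12.

20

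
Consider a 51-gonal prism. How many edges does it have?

A prism on an n-gon has two n-gon bases and n rectangular sides: V = 2·51 = 102, E = 3·51 = 153, F = 51 + 2 = 53.

153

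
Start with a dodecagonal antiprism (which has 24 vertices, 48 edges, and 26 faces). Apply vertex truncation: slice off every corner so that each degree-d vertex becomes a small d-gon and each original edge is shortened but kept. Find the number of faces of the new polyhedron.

Truncation replaces each original edge-end by a new vertex, so V′ = 2E = 96.
Each original edge survives, and each old vertex of degree d contributes d new edges; summing degrees gives Σd = 2E, so E′ = E + 2E = 3E = 144.
Each original face survives and each original vertex becomes one new face: F′ = F + V = 50.

50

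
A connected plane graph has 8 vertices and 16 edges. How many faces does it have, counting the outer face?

Euler's formula for a connected plane graph: V − E + F = 2, so F = 2 − 8 + 16 = 10.

10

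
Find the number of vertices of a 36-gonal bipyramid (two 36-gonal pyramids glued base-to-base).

38

A bipyramid over an n-gon has 2n triangular faces and n + 2 vertices: V = 36 + 2 = 38, E = 3·36 = 108, F = 2·36 = 72.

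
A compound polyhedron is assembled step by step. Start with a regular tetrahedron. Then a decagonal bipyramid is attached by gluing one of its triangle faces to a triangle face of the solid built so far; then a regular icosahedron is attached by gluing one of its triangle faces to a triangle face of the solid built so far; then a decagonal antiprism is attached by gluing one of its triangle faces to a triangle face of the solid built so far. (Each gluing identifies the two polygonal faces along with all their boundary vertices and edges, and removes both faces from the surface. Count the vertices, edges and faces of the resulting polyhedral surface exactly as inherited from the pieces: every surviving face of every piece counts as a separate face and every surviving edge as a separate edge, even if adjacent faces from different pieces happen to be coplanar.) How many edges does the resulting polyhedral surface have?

97

A regular tetrahedron: V=4, E=6, F=4.
Attach a decagonal bipyramid (V=12, E=30, F=20) along a 3-gon: merge 3 vertices and 3 edges, delete both glued faces → V=13, E=33, F=22.
Attach a regular icosahedron (V=12, E=30, F=20) along a 3-gon: merge 3 vertices and 3 edges, delete both glued faces → V=22, E=60, F=40.
Attach a decagonal antiprism (V=20, E=40, F=22) along a 3-gon: merge 3 vertices and 3 edges, delete both glued faces → V=39, E=97, F=60.
Check: V − E + F = 39 − 97 + 60 = 2.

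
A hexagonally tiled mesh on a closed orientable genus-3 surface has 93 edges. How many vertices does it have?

χ = 2 − 2·3 = -4, and every face is a hexagon so 6F = 2E.
F = 2E/6 = 31. Then V = -4 + E − F = -4 + 93 − 31 = 58.

58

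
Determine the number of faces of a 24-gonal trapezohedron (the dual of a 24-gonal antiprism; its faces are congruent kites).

48

The n-trapezohedron (dual of the n-antiprism) has V = 2·24 + 2 = 50, E = 4·24 = 96, F = 2·24 = 48.
Check: V − E + F = 50 − 96 + 48 = 2.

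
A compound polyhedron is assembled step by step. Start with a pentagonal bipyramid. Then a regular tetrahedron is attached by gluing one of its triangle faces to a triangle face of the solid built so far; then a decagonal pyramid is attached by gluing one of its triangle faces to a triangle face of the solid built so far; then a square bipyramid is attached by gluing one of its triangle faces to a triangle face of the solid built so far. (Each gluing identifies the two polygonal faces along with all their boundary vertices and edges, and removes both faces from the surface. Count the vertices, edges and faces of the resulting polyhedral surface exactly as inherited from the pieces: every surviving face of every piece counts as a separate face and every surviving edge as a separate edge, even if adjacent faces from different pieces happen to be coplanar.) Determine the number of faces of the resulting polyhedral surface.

27

A pentagonal bipyramid: V=7, E=15, F=10.
Attach a regular tetrahedron (V=4, E=6, F=4) along a 3-gon: merge 3 vertices and 3 edges, delete both glued faces → V=8, E=18, F=12.
Attach a decagonal pyramid (V=11, E=20, F=11) along a 3-gon: merge 3 vertices and 3 edges, delete both glued faces → V=16, E=35, F=21.
Attach a square bipyramid (V=6, E=12, F=8) along a 3-gon: merge 3 vertices and 3 edges, delete both glued faces → V=19, E=44, F=27.
Check: V − E + F = 19 − 44 + 27 = 2.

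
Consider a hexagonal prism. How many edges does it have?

A prism on an n-gon has two n-gon bases and n rectangular sides: V = 2·6 = 12, E = 3·6 = 18, F = 6 + 2 = 8.

18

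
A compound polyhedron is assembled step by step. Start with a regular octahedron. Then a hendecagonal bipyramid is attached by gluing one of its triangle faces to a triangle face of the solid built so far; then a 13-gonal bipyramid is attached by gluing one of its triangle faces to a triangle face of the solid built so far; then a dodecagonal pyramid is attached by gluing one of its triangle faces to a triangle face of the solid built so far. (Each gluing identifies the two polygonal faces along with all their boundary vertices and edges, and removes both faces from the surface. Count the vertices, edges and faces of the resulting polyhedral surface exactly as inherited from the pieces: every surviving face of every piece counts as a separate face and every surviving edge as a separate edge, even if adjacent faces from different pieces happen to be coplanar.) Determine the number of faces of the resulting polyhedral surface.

63

A regular octahedron: V=6, E=12, F=8.
Attach a hendecagonal bipyramid (V=13, E=33, F=22) along a 3-gon: merge 3 vertices and 3 edges, delete both glued faces → V=16, E=42, F=28.
Attach a 13-gonal bipyramid (V=15, E=39, F=26) along a 3-gon: merge 3 vertices and 3 edges, delete both glued faces → V=28, E=78, F=52.
Attach a dodecagonal pyramid (V=13, E=24, F=13) along a 3-gon: merge 3 vertices and 3 edges, delete both glued faces → V=38, E=99, F=63.
Check: V − E + F = 38 − 99 + 63 = 2.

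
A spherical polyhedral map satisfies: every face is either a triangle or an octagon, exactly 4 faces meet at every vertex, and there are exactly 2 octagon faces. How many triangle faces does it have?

16

Let x be the number of triangles; then F = 2 + x.
Edge–face incidences: 2E = 8·2 + 3·x = 16 + 3x.
Every vertex has degree 4, so 4V = 2E.
Euler: V − E + F = 2 ⇒ (2E)/4 − E + (2 + x) = 2.
Multiply by 8: 2·(2E) − 4·(2E) + 8·(2 + x) = 16, i.e. 16 + 8x − 2·(16 + 3x) = 16.
Collecting terms: 2x − 16 = 16, so 2x = 32, so x = 16.
Then 2E = 16 + 3·16 = 64, so E = 32, V = 2E/4 = 16, F = 2 + 16 = 18.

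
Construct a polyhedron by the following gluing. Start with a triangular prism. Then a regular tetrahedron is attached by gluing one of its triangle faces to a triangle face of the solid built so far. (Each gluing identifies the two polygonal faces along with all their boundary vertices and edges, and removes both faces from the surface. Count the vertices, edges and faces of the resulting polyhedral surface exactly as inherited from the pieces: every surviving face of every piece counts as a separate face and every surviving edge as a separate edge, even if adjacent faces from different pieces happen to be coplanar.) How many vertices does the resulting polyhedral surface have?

7

A triangular prism: V=6, E=9, F=5.
Attach a regular tetrahedron (V=4, E=6, F=4) along a 3-gon: merge 3 vertices and 3 edges, delete both glued faces → V=7, E=12, F=7.
Check: V − E + F = 7 − 12 + 7 = 2.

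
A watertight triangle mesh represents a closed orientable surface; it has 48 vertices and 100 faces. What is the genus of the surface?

Every face is a triangle, so 2E = 3·100 = 300, giving E = 150.
χ = V − E + F = 48 − 150 + 100 = -2.
For a closed orientable surface χ = 2 − 2g, so g = (2 − (-2))/2 = 2.

2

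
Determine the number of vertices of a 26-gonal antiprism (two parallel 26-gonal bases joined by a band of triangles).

52

An antiprism on an n-gon has two n-gon caps and 2n triangles: V = 2·26 = 52, E = 4·26 = 104, F = 2·26 + 2 = 54.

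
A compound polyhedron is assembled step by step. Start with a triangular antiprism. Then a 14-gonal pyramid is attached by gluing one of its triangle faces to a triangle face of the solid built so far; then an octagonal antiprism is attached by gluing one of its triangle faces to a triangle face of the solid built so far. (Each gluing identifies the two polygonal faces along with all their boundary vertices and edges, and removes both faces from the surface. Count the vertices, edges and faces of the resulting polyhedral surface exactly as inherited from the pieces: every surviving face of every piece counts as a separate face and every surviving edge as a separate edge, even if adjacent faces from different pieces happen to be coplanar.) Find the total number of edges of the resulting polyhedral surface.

66

A triangular antiprism: V=6, E=12, F=8.
Attach a 14-gonal pyramid (V=15, E=28, F=15) along a 3-gon: merge 3 vertices and 3 edges, delete both glued faces → V=18, E=37, F=21.
Attach an octagonal antiprism (V=16, E=32, F=18) along a 3-gon: merge 3 vertices and 3 edges, delete both glued faces → V=31, E=66, F=37.
Check: V − E + F = 31 − 66 + 37 = 2.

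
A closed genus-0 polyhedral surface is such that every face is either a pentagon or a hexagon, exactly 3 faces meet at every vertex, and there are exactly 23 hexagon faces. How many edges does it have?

99

Let x be the number of pentagons; then F = 23 + x.
Edge–face incidences: 2E = 6·23 + 5·x = 138 + 5x.
Every vertex has degree 3, so 3V = 2E.
Euler: V − E + F = 2 ⇒ (2E)/3 − E + (23 + x) = 2.
Multiply by 6: 2·(2E) − 3·(2E) + 6·(23 + x) = 12, i.e. 138 + 6x − (138 + 5x) = 12.
Collecting terms: x = 12.
Then 2E = 138 + 5·12 = 198, so E = 99, V = 2E/3 = 66, F = 23 + 12 = 35.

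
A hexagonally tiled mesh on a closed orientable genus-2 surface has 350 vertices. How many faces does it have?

176

χ = 2 − 2·2 = -2, and every face is a hexagon so 6F = 2E.
V − E + F = -2 with E = 6F/2 gives 350 − (6/2 − 1)·F = -2, so F = 176 and E = 528.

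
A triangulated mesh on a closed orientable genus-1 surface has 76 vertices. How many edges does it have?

228

χ = 2 − 2·1 = 0, and every face is a triangle so 3F = 2E.
V − E + F = 0 with E = 3F/2 gives 76 − (3/2 − 1)·F = 0, so F = 152 and E = 228.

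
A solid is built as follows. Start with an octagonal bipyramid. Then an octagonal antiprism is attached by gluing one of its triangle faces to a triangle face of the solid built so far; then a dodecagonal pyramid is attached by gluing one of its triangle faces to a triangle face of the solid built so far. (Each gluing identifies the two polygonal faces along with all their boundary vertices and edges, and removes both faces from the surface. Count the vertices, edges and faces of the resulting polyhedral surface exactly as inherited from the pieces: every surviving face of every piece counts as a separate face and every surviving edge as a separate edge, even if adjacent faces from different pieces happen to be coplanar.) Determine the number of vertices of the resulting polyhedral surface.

33

An octagonal bipyramid: V=10, E=24, F=16.
Attach an octagonal antiprism (V=16, E=32, F=18) along a 3-gon: merge 3 vertices and 3 edges, delete both glued faces → V=23, E=53, F=32.
Attach a dodecagonal pyramid (V=13, E=24, F=13) along a 3-gon: merge 3 vertices and 3 edges, delete both glued faces → V=33, E=74, F=43.
Check: V − E + F = 33 − 74 + 43 = 2.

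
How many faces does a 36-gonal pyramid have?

37

A pyramid on an n-gon base has one n-gon and n triangles: V = 36 + 1 = 37, E = 2·36 = 72, F = 36 + 1 = 37.
Check: V − E + F = 37 − 72 + 37 = 2.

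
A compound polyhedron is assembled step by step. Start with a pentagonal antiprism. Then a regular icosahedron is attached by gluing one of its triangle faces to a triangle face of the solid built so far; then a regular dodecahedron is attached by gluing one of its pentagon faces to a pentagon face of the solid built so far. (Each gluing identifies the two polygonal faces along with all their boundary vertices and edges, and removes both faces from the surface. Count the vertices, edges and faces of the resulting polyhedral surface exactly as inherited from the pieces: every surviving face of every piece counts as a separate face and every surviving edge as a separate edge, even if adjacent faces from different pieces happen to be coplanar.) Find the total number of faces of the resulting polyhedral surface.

A pentagonal antiprism: V=10, E=20, F=12.
Attach a regular icosahedron (V=12, E=30, F=20) along a 3-gon: merge 3 vertices and 3 edges, delete both glued faces → V=19, E=47, F=30.
Attach a regular dodecahedron (V=20, E=30, F=12) along a 5-gon: merge 5 vertices and 5 edges, delete both glued faces → V=34, E=72, F=40.
Check: V − E + F = 34 − 72 + 40 = 2.

40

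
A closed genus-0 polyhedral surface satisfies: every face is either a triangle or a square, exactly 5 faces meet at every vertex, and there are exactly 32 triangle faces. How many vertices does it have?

24

Let x be the number of squares; then F = 32 + x.
Edge–face incidences: 2E = 3·32 + 4·x = 96 + 4x.
Every vertex has degree 5, so 5V = 2E.
Euler: V − E + F = 2 ⇒ (2E)/5 − E + (32 + x) = 2.
Multiply by 10: 2·(2E) − 5·(2E) + 10·(32 + x) = 20, i.e. 320 + 10x − 3·(96 + 4x) = 20.
Collecting terms: −2x + 32 = 20, so −2x = −12, so x = 6.
Then 2E = 96 + 4·6 = 120, so E = 60, V = 2E/5 = 24, F = 32 + 6 = 38.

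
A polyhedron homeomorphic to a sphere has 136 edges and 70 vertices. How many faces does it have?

68

Here V − E + F = 2.
F = 2 − V + E = 2 − 70 + 136 = 68.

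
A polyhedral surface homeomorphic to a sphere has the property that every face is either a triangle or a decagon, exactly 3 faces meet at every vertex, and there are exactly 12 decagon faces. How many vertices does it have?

Let x be the number of triangles; then F = 12 + x.
Edge–face incidences: 2E = 10·12 + 3·x = 120 + 3x.
Every vertex has degree 3, so 3V = 2E.
Euler: V − E + F = 2 ⇒ (2E)/3 − E + (12 + x) = 2.
Multiply by 6: 2·(2E) − 3·(2E) + 6·(12 + x) = 12, i.e. 72 + 6x − (120 + 3x) = 12.
Collecting terms: 3x − 48 = 12, so 3x = 60, so x = 20.
Then 2E = 120 + 3·20 = 180, so E = 90, V = 2E/3 = 60, F = 12 + 20 = 32.

60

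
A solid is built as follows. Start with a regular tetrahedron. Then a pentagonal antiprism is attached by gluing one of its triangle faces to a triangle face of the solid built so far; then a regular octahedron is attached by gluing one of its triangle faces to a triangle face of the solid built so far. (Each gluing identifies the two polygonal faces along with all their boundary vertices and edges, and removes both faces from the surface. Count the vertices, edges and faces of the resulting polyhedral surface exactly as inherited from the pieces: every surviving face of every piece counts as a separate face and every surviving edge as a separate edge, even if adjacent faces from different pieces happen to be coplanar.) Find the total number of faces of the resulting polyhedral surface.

A regular tetrahedron: V=4, E=6, F=4.
Attach a pentagonal antiprism (V=10, E=20, F=12) along a 3-gon: merge 3 vertices and 3 edges, delete both glued faces → V=11, E=23, F=14.
Attach a regular octahedron (V=6, E=12, F=8) along a 3-gon: merge 3 vertices and 3 edges, delete both glued faces → V=14, E=32, F=20.
Check: V − E + F = 14 − 32 + 20 = 2.

20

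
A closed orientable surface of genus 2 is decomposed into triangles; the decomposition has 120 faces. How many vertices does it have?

58

χ = 2 − 2·2 = -2, and every face is a triangle so 3F = 2E.
E = 3·120/2 = 180. Then V = -2 + E − F = -2 + 180 − 120 = 58.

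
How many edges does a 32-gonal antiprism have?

128

An antiprism on an n-gon has two n-gon caps and 2n triangles: V = 2·32 = 64, E = 4·32 = 128, F = 2·32 + 2 = 66.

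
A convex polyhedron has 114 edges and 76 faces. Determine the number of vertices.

Here V − E + F = 2.
V = 2 + E − F = 2 + 114 − 76 = 40.

40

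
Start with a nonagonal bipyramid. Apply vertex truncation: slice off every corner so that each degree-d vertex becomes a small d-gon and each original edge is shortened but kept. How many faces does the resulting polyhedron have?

29

The base solid has V = 11, E = 27, F = 18.
Truncation replaces each original edge-end by a new vertex, so V′ = 2E = 54.
Each original edge survives, and each old vertex of degree d contributes d new edges; summing degrees gives Σd = 2E, so E′ = E + 2E = 3E = 81.
Each original face survives and each original vertex becomes one new face: F′ = F + V = 29.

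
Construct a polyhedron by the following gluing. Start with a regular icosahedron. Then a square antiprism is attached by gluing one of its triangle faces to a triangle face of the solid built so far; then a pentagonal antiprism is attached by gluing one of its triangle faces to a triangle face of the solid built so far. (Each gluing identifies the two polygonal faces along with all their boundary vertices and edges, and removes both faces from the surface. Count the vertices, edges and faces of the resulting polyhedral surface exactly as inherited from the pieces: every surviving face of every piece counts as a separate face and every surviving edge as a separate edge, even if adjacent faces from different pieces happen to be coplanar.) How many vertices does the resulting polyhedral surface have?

24

A regular icosahedron: V=12, E=30, F=20.
Attach a square antiprism (V=8, E=16, F=10) along a 3-gon: merge 3 vertices and 3 edges, delete both glued faces → V=17, E=43, F=28.
Attach a pentagonal antiprism (V=10, E=20, F=12) along a 3-gon: merge 3 vertices and 3 edges, delete both glued faces → V=24, E=60, F=38.
Check: V − E + F = 24 − 60 + 38 = 2.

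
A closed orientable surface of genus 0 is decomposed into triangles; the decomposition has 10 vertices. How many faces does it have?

16

χ = 2 − 2·0 = 2, and every face is a triangle so 3F = 2E.
V − E + F = 2 with E = 3F/2 gives 10 − (3/2 − 1)·F = 2, so F = 16 and E = 24.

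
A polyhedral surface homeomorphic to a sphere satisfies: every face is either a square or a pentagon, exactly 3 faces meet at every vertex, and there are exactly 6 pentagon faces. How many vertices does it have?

14

Let x be the number of squares; then F = 6 + x.
Edge–face incidences: 2E = 5·6 + 4·x = 30 + 4x.
Every vertex has degree 3, so 3V = 2E.
Euler: V − E + F = 2 ⇒ (2E)/3 − E + (6 + x) = 2.
Multiply by 6: 2·(2E) − 3·(2E) + 6·(6 + x) = 12, i.e. 36 + 6x − (30 + 4x) = 12.
Collecting terms: 2x + 6 = 12, so 2x = 6, so x = 3.
Then 2E = 30 + 4·3 = 42, so E = 21, V = 2E/3 = 14, F = 6 + 3 = 9.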